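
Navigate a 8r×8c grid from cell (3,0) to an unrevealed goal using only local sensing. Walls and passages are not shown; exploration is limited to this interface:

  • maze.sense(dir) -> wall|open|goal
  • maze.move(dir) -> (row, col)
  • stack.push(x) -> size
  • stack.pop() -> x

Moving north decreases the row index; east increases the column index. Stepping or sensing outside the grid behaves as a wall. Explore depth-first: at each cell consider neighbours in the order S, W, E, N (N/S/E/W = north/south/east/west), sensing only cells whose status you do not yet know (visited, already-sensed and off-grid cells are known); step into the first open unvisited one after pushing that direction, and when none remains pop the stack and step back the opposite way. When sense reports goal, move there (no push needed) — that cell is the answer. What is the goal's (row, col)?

>> sense(dir→south)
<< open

>> push(x→south)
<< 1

>> move(dir→south)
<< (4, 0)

>> sense(dir→south)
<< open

>> push(x→south)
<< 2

>> move(dir→south)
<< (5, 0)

>> sense(dir→south)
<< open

>> push(x→south)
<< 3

>> move(dir→south)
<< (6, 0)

>> sense(dir→south)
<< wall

>> sense(dir→east)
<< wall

>> pop()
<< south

>> move(dir→north)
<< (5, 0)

>> sense(dir→east)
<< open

>> push(x→east)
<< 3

>> move(dir→east)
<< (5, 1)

>> sense(dir→east)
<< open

>> push(x→east)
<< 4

>> move(dir→east)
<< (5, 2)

>> sense(dir→south)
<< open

>> push(x→south)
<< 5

>> move(dir→south)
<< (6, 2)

>> sense(dir→south)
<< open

>> push(x→south)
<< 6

>> move(dir→south)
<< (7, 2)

>> sense(dir→west)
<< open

>> push(x→west)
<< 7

>> move(dir→west)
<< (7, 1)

>> pop()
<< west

>> move(dir→east)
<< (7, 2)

>> sense(dir→east)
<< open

>> push(x→east)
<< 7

>> move(dir→east)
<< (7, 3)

>> sense(dir→east)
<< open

>> push(x→east)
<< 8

>> move(dir→east)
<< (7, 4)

>> sense(dir→east)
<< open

>> push(x→east)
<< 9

>> move(dir→east)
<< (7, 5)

>> sense(dir→east)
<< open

>> push(x→east)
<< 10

>> move(dir→east)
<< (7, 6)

>> sense(dir→east)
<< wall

>> sense(dir→north)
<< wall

>> pop()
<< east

>> move(dir→west)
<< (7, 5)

>> sense(dir→north)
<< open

>> push(x→north)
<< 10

>> move(dir→north)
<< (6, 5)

>> sense(dir→west)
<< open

>> push(x→west)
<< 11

>> move(dir→west)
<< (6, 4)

>> sense(dir→west)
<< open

>> push(x→west)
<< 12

>> move(dir→west)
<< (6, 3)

>> sense(dir→north)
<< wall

>> pop()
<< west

>> move(dir→east)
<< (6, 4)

>> sense(dir→north)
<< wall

>> pop()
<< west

>> move(dir→east)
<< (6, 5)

>> sense(dir→north)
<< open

>> push(x→north)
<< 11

>> move(dir→north)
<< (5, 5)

>> sense(dir→east)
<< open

>> push(x→east)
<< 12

>> move(dir→east)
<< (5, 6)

>> sense(dir→east)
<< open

>> push(x→east)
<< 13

>> move(dir→east)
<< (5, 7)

>> sense(dir→south)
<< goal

>> move(dir→south)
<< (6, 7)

Answer: (6, 7)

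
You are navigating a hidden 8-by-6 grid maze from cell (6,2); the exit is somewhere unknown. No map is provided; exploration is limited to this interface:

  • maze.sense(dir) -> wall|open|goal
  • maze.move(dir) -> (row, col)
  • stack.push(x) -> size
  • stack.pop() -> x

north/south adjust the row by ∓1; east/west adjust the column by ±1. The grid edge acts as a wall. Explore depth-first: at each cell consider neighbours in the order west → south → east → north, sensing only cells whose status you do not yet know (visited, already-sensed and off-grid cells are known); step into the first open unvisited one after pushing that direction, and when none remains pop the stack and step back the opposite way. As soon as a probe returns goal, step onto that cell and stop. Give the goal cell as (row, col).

-> maze.sense(west)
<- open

-> stack.push(west)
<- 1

-> maze.move(west)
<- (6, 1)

-> maze.sense(west)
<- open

-> stack.push(west)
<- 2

-> maze.move(west)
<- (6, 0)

-> maze.sense(south)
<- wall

-> maze.sense(north)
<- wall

-> stack.pop()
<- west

-> maze.move(east)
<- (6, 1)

-> maze.sense(south)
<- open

-> stack.push(south)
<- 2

-> maze.move(south)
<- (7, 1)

-> maze.sense(east)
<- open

-> stack.push(east)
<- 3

-> maze.move(east)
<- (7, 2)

-> maze.sense(east)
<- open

-> stack.push(east)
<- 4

-> maze.move(east)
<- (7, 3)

-> maze.sense(east)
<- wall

-> maze.sense(north)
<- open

-> stack.push(north)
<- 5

-> maze.move(north)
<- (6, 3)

-> maze.sense(east)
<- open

-> stack.push(east)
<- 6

-> maze.move(east)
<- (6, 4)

-> maze.sense(east)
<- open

-> stack.push(east)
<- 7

-> maze.move(east)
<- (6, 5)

-> maze.sense(south)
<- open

-> stack.push(south)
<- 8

-> maze.move(south)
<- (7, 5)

-> stack.pop()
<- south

-> maze.move(north)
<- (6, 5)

-> maze.sense(north)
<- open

-> stack.push(north)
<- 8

-> maze.move(north)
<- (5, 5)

-> maze.sense(west)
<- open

-> stack.push(west)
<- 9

-> maze.move(west)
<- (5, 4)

-> maze.sense(west)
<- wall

-> maze.sense(north)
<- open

-> stack.push(north)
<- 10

-> maze.move(north)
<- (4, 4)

-> maze.sense(west)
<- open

-> stack.push(west)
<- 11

-> maze.move(west)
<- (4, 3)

-> maze.sense(west)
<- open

-> stack.push(west)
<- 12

-> maze.move(west)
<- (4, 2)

-> maze.sense(west)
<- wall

-> maze.sense(south)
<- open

-> stack.push(south)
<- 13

-> maze.move(south)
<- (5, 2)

-> maze.sense(west)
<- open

-> stack.push(west)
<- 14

-> maze.move(west)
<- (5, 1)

-> stack.pop()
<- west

-> maze.move(east)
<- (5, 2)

-> stack.pop()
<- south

-> maze.move(north)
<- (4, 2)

-> maze.sense(north)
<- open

-> stack.push(north)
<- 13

-> maze.move(north)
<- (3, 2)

-> maze.sense(west)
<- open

-> stack.push(west)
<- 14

-> maze.move(west)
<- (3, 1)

-> maze.sense(west)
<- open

-> stack.push(west)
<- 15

-> maze.move(west)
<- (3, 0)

-> maze.sense(south)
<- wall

-> maze.sense(north)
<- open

-> stack.push(north)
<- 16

-> maze.move(north)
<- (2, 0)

-> maze.sense(east)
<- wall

-> maze.sense(north)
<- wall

-> stack.pop()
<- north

-> maze.move(south)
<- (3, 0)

-> stack.pop()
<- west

-> maze.move(east)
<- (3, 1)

-> stack.pop()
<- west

-> maze.move(east)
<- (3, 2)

-> maze.sense(east)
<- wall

-> maze.sense(north)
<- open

-> stack.push(north)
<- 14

-> maze.move(north)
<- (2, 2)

-> maze.sense(east)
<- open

-> stack.push(east)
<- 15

-> maze.move(east)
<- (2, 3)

-> maze.sense(east)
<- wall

-> maze.sense(north)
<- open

-> stack.push(north)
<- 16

-> maze.move(north)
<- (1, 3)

-> maze.sense(west)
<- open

-> stack.push(west)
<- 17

-> maze.move(west)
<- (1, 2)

-> maze.sense(west)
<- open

-> stack.push(west)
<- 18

-> maze.move(west)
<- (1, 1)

-> maze.sense(north)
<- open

-> stack.push(north)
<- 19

-> maze.move(north)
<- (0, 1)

-> maze.sense(west)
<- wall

-> maze.sense(east)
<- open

-> stack.push(east)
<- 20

-> maze.move(east)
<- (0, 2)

-> maze.sense(east)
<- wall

-> stack.pop()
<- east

-> maze.move(west)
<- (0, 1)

-> stack.pop()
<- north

-> maze.move(south)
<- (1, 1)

-> stack.pop()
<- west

-> maze.move(east)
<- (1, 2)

-> stack.pop()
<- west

-> maze.move(east)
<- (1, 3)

-> maze.sense(east)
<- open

-> stack.push(east)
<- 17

-> maze.move(east)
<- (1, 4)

-> maze.sense(east)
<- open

-> stack.push(east)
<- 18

-> maze.move(east)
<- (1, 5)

-> maze.sense(south)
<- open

-> stack.push(south)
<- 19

-> maze.move(south)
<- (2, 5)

-> maze.sense(south)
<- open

-> stack.push(south)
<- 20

-> maze.move(south)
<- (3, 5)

-> maze.sense(west)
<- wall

-> maze.sense(south)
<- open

-> stack.push(south)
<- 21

-> maze.move(south)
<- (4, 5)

-> stack.pop()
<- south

-> maze.move(north)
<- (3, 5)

-> stack.pop()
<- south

-> maze.move(north)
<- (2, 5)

-> stack.pop()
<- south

-> maze.move(north)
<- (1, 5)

-> maze.sense(north)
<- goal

-> maze.move(north)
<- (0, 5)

Answer: (0, 5)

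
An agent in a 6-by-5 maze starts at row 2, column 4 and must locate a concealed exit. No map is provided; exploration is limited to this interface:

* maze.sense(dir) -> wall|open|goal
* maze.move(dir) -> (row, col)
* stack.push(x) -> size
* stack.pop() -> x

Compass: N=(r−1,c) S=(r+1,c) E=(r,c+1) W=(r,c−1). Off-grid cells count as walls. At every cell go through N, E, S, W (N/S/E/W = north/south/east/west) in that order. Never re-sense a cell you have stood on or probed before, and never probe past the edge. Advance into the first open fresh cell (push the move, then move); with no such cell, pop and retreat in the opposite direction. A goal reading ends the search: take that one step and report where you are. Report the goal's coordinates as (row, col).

Then maze.sense(north), → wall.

Using maze.sense(south), and observe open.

I use stack.push(south), and get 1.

Now I run maze.move(south), which returns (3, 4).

Calling maze.sense(south), and see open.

Now I run stack.push(south), which returns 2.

Then maze.move(south), → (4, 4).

I call maze.sense(south), yielding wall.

Next I call maze.sense(west), — result: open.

I use stack.push(west), → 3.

I run maze.move(west), : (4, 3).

I run maze.sense(north), → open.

I invoke stack.push(north), and see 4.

I use maze.move(north), yielding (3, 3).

I run maze.sense(north), yielding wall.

I call maze.sense(west), — result: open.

Then stack.push(west), — result: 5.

Using maze.move(west), and see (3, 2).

I run maze.sense(north), and get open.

Calling stack.push(north), and get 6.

Using maze.move(north), yielding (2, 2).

Using maze.sense(north), : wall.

I invoke maze.sense(west), yielding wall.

Now I run stack.pop(), and observe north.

Using maze.move(south), giving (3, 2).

Then maze.sense(south), and get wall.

Using maze.sense(west), and observe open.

I try stack.push(west), — result: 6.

Next I call maze.move(west), yielding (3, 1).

I try maze.sense(south), and see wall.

Calling maze.sense(west), : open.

Using stack.push(west), : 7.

I run maze.move(west), and get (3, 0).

I use maze.sense(north), : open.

Calling stack.push(north), yielding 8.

Then maze.move(north), yielding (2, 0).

I run maze.sense(north), giving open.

I use stack.push(north), → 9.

I try maze.move(north), and observe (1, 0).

I use maze.sense(north), which returns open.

I try stack.push(north), and observe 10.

Next I call maze.move(north), : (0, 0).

Now I run maze.sense(east), and observe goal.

I run maze.move(east), — result: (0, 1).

Answer: (0, 1)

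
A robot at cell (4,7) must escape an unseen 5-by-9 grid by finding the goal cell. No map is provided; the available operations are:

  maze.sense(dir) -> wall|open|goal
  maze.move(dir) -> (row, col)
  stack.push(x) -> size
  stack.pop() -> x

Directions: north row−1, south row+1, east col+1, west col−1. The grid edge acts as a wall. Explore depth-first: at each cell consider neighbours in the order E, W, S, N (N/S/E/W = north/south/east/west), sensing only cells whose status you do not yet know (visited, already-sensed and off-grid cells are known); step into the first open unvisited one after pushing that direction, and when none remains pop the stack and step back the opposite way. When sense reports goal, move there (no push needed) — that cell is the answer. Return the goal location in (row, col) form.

% sense dir: east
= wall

% sense dir: west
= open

% push x: west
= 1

% move dir: west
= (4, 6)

% sense dir: west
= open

% push x: west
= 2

% move dir: west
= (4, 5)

% sense dir: west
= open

% push x: west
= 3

% move dir: west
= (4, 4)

% sense dir: west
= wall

% sense dir: north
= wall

% pop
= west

% move dir: east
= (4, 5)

% sense dir: north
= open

% push x: north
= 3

% move dir: north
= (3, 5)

% sense dir: east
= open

% push x: east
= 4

% move dir: east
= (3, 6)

% sense dir: east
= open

% push x: east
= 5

% move dir: east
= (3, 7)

% sense dir: east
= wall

% sense dir: north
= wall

% pop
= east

% move dir: west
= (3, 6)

% sense dir: north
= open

% push x: north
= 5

% move dir: north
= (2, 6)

% sense dir: west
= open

% push x: west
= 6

% move dir: west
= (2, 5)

% sense dir: west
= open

% push x: west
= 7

% move dir: west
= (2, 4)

% sense dir: west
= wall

% sense dir: north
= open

% push x: north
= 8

% move dir: north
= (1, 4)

% sense dir: east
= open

% push x: east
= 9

% move dir: east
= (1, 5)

% sense dir: east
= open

% push x: east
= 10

% move dir: east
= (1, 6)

% sense dir: east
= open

% push x: east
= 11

% move dir: east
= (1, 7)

% sense dir: east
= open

% push x: east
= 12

% move dir: east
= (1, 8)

% sense dir: south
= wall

% sense dir: north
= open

% push x: north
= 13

% move dir: north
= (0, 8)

% sense dir: west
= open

% push x: west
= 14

% move dir: west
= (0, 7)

% sense dir: west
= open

% push x: west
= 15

% move dir: west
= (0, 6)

% sense dir: west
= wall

% pop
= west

% move dir: east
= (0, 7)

% pop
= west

% move dir: east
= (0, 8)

% pop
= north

% move dir: south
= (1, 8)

% pop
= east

% move dir: west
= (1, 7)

% pop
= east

% move dir: west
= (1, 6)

% pop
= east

% move dir: west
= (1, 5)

% pop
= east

% move dir: west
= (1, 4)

% sense dir: west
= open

% push x: west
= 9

% move dir: west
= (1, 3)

% sense dir: west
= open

% push x: west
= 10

% move dir: west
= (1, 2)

% sense dir: west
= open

% push x: west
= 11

% move dir: west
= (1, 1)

% sense dir: west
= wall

% sense dir: south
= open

% push x: south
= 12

% move dir: south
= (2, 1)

% sense dir: east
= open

% push x: east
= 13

% move dir: east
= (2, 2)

% sense dir: south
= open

% push x: south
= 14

% move dir: south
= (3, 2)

% sense dir: east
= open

% push x: east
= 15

% move dir: east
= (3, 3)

% pop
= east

% move dir: west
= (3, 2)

% sense dir: west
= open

% push x: west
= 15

% move dir: west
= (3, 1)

% sense dir: west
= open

% push x: west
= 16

% move dir: west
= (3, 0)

% sense dir: south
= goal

% move dir: south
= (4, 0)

Answer: (4, 0)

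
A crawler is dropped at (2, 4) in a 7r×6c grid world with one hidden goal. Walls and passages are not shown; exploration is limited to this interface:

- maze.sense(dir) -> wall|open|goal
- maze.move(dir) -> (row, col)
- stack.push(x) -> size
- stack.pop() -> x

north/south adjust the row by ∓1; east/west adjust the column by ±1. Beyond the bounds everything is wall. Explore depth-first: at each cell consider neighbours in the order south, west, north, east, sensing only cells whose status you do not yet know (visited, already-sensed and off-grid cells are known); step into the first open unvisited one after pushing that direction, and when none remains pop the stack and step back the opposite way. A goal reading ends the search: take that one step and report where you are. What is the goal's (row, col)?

% 1. maze.sense(dir→south) => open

% 2. stack.push(x→south) => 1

% 3. maze.move(dir→south) => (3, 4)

% 4. maze.sense(dir→south) => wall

% 5. maze.sense(dir→west) => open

% 6. stack.push(x→west) => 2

% 7. maze.move(dir→west) => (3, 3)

% 8. maze.sense(dir→south) => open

% 9. stack.push(x→south) => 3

% 10. maze.move(dir→south) => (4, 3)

% 11. maze.sense(dir→south) => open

% 12. stack.push(x→south) => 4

% 13. maze.move(dir→south) => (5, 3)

% 14. maze.sense(dir→south) => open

% 15. stack.push(x→south) => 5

% 16. maze.move(dir→south) => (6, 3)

% 17. maze.sense(dir→west) => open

% 18. stack.push(x→west) => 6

% 19. maze.move(dir→west) => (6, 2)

% 20. maze.sense(dir→west) => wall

% 21. maze.sense(dir→north) => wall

% 22. stack.pop() => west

% 23. maze.move(dir→east) => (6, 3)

% 24. maze.sense(dir→east) => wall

% 25. stack.pop() => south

% 26. maze.move(dir→north) => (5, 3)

% 27. maze.sense(dir→east) => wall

% 28. stack.pop() => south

% 29. maze.move(dir→north) => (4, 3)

% 30. maze.sense(dir→west) => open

% 31. stack.push(x→west) => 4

% 32. maze.move(dir→west) => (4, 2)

% 33. maze.sense(dir→west) => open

% 34. stack.push(x→west) => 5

% 35. maze.move(dir→west) => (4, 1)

% 36. maze.sense(dir→south) => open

% 37. stack.push(x→south) => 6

% 38. maze.move(dir→south) => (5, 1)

% 39. maze.sense(dir→west) => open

% 40. stack.push(x→west) => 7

% 41. maze.move(dir→west) => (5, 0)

% 42. maze.sense(dir→south) => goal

% 43. maze.move(dir→south) => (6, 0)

Answer: (6, 0)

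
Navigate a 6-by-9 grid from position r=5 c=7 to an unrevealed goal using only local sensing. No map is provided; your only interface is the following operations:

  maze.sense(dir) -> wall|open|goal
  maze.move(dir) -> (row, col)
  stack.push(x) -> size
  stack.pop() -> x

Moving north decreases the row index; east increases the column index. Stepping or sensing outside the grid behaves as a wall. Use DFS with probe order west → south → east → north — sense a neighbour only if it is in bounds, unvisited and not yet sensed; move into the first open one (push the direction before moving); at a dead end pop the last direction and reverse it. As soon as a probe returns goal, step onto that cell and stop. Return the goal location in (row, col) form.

% 1. maze.sense(dir=west) -> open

% 2. stack.push(x=west) -> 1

% 3. maze.move(dir=west) -> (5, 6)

% 4. maze.sense(dir=west) -> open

% 5. stack.push(x=west) -> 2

% 6. maze.move(dir=west) -> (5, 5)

% 7. maze.sense(dir=west) -> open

% 8. stack.push(x=west) -> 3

% 9. maze.move(dir=west) -> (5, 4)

% 10. maze.sense(dir=west) -> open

% 11. stack.push(x=west) -> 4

% 12. maze.move(dir=west) -> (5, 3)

% 13. maze.sense(dir=west) -> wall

% 14. maze.sense(dir=north) -> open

% 15. stack.push(x=north) -> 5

% 16. maze.move(dir=north) -> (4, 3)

% 17. maze.sense(dir=west) -> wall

% 18. maze.sense(dir=east) -> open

% 19. stack.push(x=east) -> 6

% 20. maze.move(dir=east) -> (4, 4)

% 21. maze.sense(dir=east) -> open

% 22. stack.push(x=east) -> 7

% 23. maze.move(dir=east) -> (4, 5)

% 24. maze.sense(dir=east) -> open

% 25. stack.push(x=east) -> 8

% 26. maze.move(dir=east) -> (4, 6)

% 27. maze.sense(dir=east) -> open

% 28. stack.push(x=east) -> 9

% 29. maze.move(dir=east) -> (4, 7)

% 30. maze.sense(dir=east) -> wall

% 31. maze.sense(dir=north) -> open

% 32. stack.push(x=north) -> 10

% 33. maze.move(dir=north) -> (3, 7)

% 34. maze.sense(dir=west) -> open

% 35. stack.push(x=west) -> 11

% 36. maze.move(dir=west) -> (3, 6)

% 37. maze.sense(dir=west) -> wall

% 38. maze.sense(dir=north) -> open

% 39. stack.push(x=north) -> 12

% 40. maze.move(dir=north) -> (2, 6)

% 41. maze.sense(dir=west) -> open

% 42. stack.push(x=west) -> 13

% 43. maze.move(dir=west) -> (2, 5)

% 44. maze.sense(dir=west) -> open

% 45. stack.push(x=west) -> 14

% 46. maze.move(dir=west) -> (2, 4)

% 47. maze.sense(dir=west) -> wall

% 48. maze.sense(dir=south) -> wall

% 49. maze.sense(dir=north) -> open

% 50. stack.push(x=north) -> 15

% 51. maze.move(dir=north) -> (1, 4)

% 52. maze.sense(dir=west) -> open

% 53. stack.push(x=west) -> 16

% 54. maze.move(dir=west) -> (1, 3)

% 55. maze.sense(dir=west) -> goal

% 56. maze.move(dir=west) -> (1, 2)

Answer: (1, 2)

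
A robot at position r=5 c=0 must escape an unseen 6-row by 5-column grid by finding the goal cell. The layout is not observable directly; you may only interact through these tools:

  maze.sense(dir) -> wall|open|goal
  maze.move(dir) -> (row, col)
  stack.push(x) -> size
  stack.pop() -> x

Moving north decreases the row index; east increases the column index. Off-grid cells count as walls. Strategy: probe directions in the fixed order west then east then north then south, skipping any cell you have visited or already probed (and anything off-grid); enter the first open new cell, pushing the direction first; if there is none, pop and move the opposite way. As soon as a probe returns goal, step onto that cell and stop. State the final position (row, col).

I call sense(dir→east), giving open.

I invoke push(x→east), yielding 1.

I invoke move(dir→east), → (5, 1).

I use sense(dir→east), : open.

Now I run push(x→east), which returns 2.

I run move(dir→east), giving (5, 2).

Next I call sense(dir→east), which returns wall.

I run sense(dir→north), and observe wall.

Then pop(), yielding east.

Then move(dir→west), giving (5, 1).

I run sense(dir→north), yielding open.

I call push(x→north), — result: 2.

Next I call move(dir→north), which returns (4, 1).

Next I call sense(dir→west), giving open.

Next I call push(x→west), and see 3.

Then move(dir→west), : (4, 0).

Invoking sense(dir→north), and get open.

I use push(x→north), and get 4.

I use move(dir→north), giving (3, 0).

Invoking sense(dir→east), and get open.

I use push(x→east), — result: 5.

I run move(dir→east), and observe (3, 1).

Then sense(dir→east), giving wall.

I use sense(dir→north), yielding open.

I run push(x→north), : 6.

I use move(dir→north), which returns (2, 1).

I invoke sense(dir→west), which returns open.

Next I call push(x→west), which returns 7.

I call move(dir→west), and observe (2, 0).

Next I call sense(dir→north), which returns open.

Calling push(x→north), and see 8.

Invoking move(dir→north), and observe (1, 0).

Now I run sense(dir→east), yielding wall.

I run sense(dir→north), and observe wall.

I run pop, and observe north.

Using move(dir→south), and observe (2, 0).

Calling pop(), giving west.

I use move(dir→east), and get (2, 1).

I call sense(dir→east), which returns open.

Invoking push(x→east), yielding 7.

I try move(dir→east), and get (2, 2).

Then sense(dir→east), yielding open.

Calling push(x→east), — result: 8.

I invoke move(dir→east), and see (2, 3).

Invoking sense(dir→east), giving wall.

Invoking sense(dir→north), giving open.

I use push(x→north), yielding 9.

I call move(dir→north), : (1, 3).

I call sense(dir→west), and get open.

Next I call push(x→west), and observe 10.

I call move(dir→west), → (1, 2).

Using sense(dir→north), → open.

Next I call push(x→north), yielding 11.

I invoke move(dir→north), and observe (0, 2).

I try sense(dir→west), : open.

I run push(x→west), and get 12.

I call move(dir→west), which returns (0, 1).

Using pop, giving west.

Then move(dir→east), : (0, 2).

Using sense(dir→east), and observe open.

Then push(x→east), — result: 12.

Invoking move(dir→east), and observe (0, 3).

I run sense(dir→east), which returns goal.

Then move(dir→east), → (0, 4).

Answer: (0, 4)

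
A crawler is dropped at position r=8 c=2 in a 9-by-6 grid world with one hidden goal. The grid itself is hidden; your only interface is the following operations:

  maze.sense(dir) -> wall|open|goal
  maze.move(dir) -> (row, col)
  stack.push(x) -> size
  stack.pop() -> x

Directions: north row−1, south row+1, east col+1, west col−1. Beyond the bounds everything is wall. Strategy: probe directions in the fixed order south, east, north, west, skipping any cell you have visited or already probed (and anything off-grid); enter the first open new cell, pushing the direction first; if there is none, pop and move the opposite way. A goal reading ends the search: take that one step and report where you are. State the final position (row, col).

Invoking maze.sense on dir=east, and see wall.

Using maze.sense on dir=north, giving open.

Next I call stack.push on x=north, → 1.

I try maze.move on dir=north, : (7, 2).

Using maze.sense on dir=east, and see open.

I run stack.push on x=east, and get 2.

I invoke maze.move on dir=east, yielding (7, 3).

Next I call maze.sense on dir=east, and get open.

I try stack.push on x=east, : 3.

I try maze.move on dir=east, : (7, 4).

I call maze.sense on dir=south, → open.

Then stack.push on x=south, — result: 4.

I call maze.move on dir=south, — result: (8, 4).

Using maze.sense on dir=east, and observe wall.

I use stack.pop(), and see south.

Calling maze.move on dir=north, and get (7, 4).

I use maze.sense on dir=east, which returns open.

Using stack.push on x=east, and see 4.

Next I call maze.move on dir=east, : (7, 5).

Then maze.sense on dir=north, and get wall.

Now I run stack.pop, and see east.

Calling maze.move on dir=west, and get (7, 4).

I run maze.sense on dir=north, → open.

Next I call stack.push on x=north, : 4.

Then maze.move on dir=north, giving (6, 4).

Calling maze.sense on dir=north, which returns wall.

I call maze.sense on dir=west, : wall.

I run stack.pop(), → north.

Now I run maze.move on dir=south, : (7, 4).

Invoking stack.pop(), : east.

I use maze.move on dir=west, and get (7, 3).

I run stack.pop, — result: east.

I run maze.move on dir=west, and get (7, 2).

I invoke maze.sense on dir=north, — result: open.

Calling stack.push on x=north, yielding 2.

Now I run maze.move on dir=north, — result: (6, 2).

Next I call maze.sense on dir=north, giving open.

Using stack.push on x=north, yielding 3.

I use maze.move on dir=north, → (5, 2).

Using maze.sense on dir=east, giving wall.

Now I run maze.sense on dir=north, yielding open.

Then stack.push on x=north, and get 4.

I use maze.move on dir=north, which returns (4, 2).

Calling maze.sense on dir=east, : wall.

I use maze.sense on dir=north, → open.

I try stack.push on x=north, → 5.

I use maze.move on dir=north, → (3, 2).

I run maze.sense on dir=east, and get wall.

Now I run maze.sense on dir=north, and see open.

Next I call stack.push on x=north, — result: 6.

I call maze.move on dir=north, and see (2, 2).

I run maze.sense on dir=east, — result: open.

I run stack.push on x=east, — result: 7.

I call maze.move on dir=east, and observe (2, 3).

Using maze.sense on dir=east, : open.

I try stack.push on x=east, and see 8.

I try maze.move on dir=east, yielding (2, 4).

I run maze.sense on dir=south, yielding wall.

I call maze.sense on dir=east, : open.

I use stack.push on x=east, : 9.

I invoke maze.move on dir=east, — result: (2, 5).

Using maze.sense on dir=south, and see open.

Invoking stack.push on x=south, : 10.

Then maze.move on dir=south, giving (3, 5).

I run maze.sense on dir=south, giving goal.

I try maze.move on dir=south, giving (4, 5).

Answer: (4, 5)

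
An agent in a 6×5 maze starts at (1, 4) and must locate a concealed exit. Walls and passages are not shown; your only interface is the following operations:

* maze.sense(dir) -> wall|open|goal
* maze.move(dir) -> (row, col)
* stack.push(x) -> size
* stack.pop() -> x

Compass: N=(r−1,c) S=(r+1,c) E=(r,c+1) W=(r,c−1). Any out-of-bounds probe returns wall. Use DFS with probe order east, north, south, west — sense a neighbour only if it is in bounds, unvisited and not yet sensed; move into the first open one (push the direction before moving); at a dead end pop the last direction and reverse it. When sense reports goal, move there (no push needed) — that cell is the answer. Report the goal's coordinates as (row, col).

Step: sense[dir='north']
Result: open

Step: push[x='north']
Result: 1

Step: move[dir='north']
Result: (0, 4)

Step: sense[dir='west']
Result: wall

Step: pop[]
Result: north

Step: move[dir='south']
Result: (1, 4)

Step: sense[dir='south']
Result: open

Step: push[x='south']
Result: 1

Step: move[dir='south']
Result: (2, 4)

Step: sense[dir='south']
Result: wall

Step: sense[dir='west']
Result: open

Step: push[x='west']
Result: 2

Step: move[dir='west']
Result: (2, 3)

Step: sense[dir='north']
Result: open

Step: push[x='north']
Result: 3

Step: move[dir='north']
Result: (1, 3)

Step: sense[dir='west']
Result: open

Step: push[x='west']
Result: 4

Step: move[dir='west']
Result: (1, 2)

Step: sense[dir='north']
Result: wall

Step: sense[dir='south']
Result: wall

Step: sense[dir='west']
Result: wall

Step: pop[]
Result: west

Step: move[dir='east']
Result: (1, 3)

Step: pop[]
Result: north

Step: move[dir='south']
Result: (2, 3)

Step: sense[dir='south']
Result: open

Step: push[x='south']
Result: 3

Step: move[dir='south']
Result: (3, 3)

Step: sense[dir='south']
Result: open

Step: push[x='south']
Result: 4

Step: move[dir='south']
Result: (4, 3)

Step: sense[dir='east']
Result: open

Step: push[x='east']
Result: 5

Step: move[dir='east']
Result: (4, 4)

Step: sense[dir='south']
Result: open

Step: push[x='south']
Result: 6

Step: move[dir='south']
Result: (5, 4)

Step: sense[dir='west']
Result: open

Step: push[x='west']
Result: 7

Step: move[dir='west']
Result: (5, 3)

Step: sense[dir='west']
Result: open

Step: push[x='west']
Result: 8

Step: move[dir='west']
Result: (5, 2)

Step: sense[dir='north']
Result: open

Step: push[x='north']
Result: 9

Step: move[dir='north']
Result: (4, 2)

Step: sense[dir='north']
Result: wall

Step: sense[dir='west']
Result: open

Step: push[x='west']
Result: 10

Step: move[dir='west']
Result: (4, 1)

Step: sense[dir='north']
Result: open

Step: push[x='north']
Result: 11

Step: move[dir='north']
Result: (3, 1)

Step: sense[dir='north']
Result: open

Step: push[x='north']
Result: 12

Step: move[dir='north']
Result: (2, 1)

Step: sense[dir='west']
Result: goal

Step: move[dir='west']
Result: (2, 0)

Answer: (2, 0)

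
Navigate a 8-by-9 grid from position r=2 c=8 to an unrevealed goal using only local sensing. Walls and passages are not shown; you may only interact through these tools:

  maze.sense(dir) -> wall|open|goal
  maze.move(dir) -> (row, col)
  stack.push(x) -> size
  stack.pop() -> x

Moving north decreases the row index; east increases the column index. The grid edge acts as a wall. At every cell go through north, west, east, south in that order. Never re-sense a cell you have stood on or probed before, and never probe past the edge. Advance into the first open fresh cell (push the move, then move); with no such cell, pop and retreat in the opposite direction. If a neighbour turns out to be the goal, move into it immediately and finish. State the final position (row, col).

Step: sense[north]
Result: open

Step: push[north]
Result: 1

Step: move[north]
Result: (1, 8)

Step: sense[north]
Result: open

Step: push[north]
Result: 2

Step: move[north]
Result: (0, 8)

Step: sense[west]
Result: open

Step: push[west]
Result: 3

Step: move[west]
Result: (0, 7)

Step: sense[west]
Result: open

Step: push[west]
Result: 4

Step: move[west]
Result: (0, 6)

Step: sense[west]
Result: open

Step: push[west]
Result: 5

Step: move[west]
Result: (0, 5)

Step: sense[west]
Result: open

Step: push[west]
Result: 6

Step: move[west]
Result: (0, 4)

Step: sense[west]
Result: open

Step: push[west]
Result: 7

Step: move[west]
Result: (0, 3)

Step: sense[west]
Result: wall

Step: sense[south]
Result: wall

Step: pop[]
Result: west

Step: move[east]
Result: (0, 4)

Step: sense[south]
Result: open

Step: push[south]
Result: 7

Step: move[south]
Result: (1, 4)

Step: sense[east]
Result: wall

Step: sense[south]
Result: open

Step: push[south]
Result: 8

Step: move[south]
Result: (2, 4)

Step: sense[west]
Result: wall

Step: sense[east]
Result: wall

Step: sense[south]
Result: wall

Step: pop[]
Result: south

Step: move[north]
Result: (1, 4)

Step: pop[]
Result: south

Step: move[north]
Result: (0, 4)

Step: pop[]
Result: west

Step: move[east]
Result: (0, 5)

Step: pop[]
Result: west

Step: move[east]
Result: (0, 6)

Step: sense[south]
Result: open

Step: push[south]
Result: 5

Step: move[south]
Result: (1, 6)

Step: sense[east]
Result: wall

Step: sense[south]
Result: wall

Step: pop[]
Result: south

Step: move[north]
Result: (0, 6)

Step: pop[]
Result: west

Step: move[east]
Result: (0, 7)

Step: pop[]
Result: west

Step: move[east]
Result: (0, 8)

Step: pop[]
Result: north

Step: move[south]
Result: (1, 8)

Step: pop[]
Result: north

Step: move[south]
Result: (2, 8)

Step: sense[west]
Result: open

Step: push[west]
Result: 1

Step: move[west]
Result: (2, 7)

Step: sense[south]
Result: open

Step: push[south]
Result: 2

Step: move[south]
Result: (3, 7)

Step: sense[west]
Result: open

Step: push[west]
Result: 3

Step: move[west]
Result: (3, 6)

Step: sense[west]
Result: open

Step: push[west]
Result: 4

Step: move[west]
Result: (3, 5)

Step: sense[south]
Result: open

Step: push[south]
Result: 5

Step: move[south]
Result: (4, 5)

Step: sense[west]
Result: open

Step: push[west]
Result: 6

Step: move[west]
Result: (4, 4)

Step: sense[west]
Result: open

Step: push[west]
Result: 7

Step: move[west]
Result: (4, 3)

Step: sense[north]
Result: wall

Step: sense[west]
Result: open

Step: push[west]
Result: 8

Step: move[west]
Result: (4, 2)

Step: sense[north]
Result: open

Step: push[north]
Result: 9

Step: move[north]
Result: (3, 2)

Step: sense[north]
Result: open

Step: push[north]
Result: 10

Step: move[north]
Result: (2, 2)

Step: sense[north]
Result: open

Step: push[north]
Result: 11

Step: move[north]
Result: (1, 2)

Step: sense[west]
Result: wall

Step: pop[]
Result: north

Step: move[south]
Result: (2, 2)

Step: sense[west]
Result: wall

Step: pop[]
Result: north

Step: move[south]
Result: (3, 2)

Step: sense[west]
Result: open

Step: push[west]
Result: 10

Step: move[west]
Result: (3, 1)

Step: sense[west]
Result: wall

Step: sense[south]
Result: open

Step: push[south]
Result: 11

Step: move[south]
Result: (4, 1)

Step: sense[west]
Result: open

Step: push[west]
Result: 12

Step: move[west]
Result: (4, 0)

Step: sense[south]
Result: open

Step: push[south]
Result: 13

Step: move[south]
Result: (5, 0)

Step: sense[east]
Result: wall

Step: sense[south]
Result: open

Step: push[south]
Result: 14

Step: move[south]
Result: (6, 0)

Step: sense[east]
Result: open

Step: push[east]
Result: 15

Step: move[east]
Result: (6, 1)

Step: sense[east]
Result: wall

Step: sense[south]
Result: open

Step: push[south]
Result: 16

Step: move[south]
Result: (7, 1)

Step: sense[west]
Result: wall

Step: sense[east]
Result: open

Step: push[east]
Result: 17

Step: move[east]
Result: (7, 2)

Step: sense[east]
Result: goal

Step: move[east]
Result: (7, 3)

Answer: (7, 3)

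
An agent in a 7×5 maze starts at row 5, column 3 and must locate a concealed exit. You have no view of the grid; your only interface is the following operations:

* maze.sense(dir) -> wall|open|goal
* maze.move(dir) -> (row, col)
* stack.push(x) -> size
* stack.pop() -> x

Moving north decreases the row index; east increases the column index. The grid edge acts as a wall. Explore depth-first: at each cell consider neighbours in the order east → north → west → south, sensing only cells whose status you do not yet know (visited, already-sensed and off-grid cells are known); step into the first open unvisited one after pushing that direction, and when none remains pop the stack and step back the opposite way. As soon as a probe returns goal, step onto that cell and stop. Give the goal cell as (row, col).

·→ sense(dir=east)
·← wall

·→ sense(dir=north)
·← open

·→ push(x=north)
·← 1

·→ move(dir=north)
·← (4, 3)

·→ sense(dir=east)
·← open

·→ push(x=east)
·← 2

·→ move(dir=east)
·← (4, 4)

·→ sense(dir=north)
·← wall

·→ pop()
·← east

·→ move(dir=west)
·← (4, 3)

·→ sense(dir=north)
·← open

·→ push(x=north)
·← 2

·→ move(dir=north)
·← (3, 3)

·→ sense(dir=north)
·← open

·→ push(x=north)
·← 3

·→ move(dir=north)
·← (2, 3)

·→ sense(dir=east)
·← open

·→ push(x=east)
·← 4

·→ move(dir=east)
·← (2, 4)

·→ sense(dir=north)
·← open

·→ push(x=north)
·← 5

·→ move(dir=north)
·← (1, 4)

·→ sense(dir=north)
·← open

·→ push(x=north)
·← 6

·→ move(dir=north)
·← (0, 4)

·→ sense(dir=west)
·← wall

·→ pop()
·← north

·→ move(dir=south)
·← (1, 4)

·→ sense(dir=west)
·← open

·→ push(x=west)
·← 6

·→ move(dir=west)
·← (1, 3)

·→ sense(dir=west)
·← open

·→ push(x=west)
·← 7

·→ move(dir=west)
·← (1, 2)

·→ sense(dir=north)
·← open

·→ push(x=north)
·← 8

·→ move(dir=north)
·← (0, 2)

·→ sense(dir=west)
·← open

·→ push(x=west)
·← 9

·→ move(dir=west)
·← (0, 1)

·→ sense(dir=west)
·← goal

·→ move(dir=west)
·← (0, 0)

Answer: (0, 0)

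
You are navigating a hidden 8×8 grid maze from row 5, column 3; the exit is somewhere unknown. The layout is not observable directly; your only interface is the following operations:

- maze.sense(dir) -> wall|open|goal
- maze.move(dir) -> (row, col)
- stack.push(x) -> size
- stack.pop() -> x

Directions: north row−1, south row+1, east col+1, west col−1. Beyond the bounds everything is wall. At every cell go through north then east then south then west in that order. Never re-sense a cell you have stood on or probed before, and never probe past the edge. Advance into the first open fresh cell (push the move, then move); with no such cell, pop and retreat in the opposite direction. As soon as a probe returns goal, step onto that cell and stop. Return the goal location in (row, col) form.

-> sense(north)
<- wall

-> sense(east)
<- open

-> push(east)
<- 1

-> move(east)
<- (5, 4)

-> sense(north)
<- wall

-> sense(east)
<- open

-> push(east)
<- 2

-> move(east)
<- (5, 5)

-> sense(north)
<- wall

-> sense(east)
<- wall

-> sense(south)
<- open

-> push(south)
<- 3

-> move(south)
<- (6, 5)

-> sense(east)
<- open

-> push(east)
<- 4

-> move(east)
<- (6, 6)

-> sense(east)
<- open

-> push(east)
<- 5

-> move(east)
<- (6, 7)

-> sense(north)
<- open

-> push(north)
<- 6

-> move(north)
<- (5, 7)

-> sense(north)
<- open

-> push(north)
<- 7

-> move(north)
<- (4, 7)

-> sense(north)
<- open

-> push(north)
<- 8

-> move(north)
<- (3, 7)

-> sense(north)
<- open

-> push(north)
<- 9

-> move(north)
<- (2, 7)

-> sense(north)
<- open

-> push(north)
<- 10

-> move(north)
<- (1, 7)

-> sense(north)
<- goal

-> move(north)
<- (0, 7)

Answer: (0, 7)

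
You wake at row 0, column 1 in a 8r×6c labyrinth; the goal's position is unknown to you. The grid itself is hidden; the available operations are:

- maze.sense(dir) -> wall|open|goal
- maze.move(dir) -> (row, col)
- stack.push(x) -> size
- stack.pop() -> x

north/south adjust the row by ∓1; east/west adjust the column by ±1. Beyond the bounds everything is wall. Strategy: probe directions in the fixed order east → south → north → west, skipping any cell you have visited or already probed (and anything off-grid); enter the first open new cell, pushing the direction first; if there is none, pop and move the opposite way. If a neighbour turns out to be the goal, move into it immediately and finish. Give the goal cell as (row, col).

Step: sense[dir='east']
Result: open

Step: push[x='east']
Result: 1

Step: move[dir='east']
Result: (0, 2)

Step: sense[dir='east']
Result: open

Step: push[x='east']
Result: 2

Step: move[dir='east']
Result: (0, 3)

Step: sense[dir='east']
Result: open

Step: push[x='east']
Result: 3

Step: move[dir='east']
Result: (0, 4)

Step: sense[dir='east']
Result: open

Step: push[x='east']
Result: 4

Step: move[dir='east']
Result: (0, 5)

Step: sense[dir='south']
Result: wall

Step: pop[]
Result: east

Step: move[dir='west']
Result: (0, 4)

Step: sense[dir='south']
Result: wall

Step: pop[]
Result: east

Step: move[dir='west']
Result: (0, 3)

Step: sense[dir='south']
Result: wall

Step: pop[]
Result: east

Step: move[dir='west']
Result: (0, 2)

Step: sense[dir='south']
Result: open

Step: push[x='south']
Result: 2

Step: move[dir='south']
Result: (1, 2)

Step: sense[dir='south']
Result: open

Step: push[x='south']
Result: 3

Step: move[dir='south']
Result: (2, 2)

Step: sense[dir='east']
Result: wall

Step: sense[dir='south']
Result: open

Step: push[x='south']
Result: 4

Step: move[dir='south']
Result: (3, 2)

Step: sense[dir='east']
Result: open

Step: push[x='east']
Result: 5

Step: move[dir='east']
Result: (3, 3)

Step: sense[dir='east']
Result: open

Step: push[x='east']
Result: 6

Step: move[dir='east']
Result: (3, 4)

Step: sense[dir='east']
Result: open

Step: push[x='east']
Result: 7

Step: move[dir='east']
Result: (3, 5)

Step: sense[dir='south']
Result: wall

Step: sense[dir='north']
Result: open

Step: push[x='north']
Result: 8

Step: move[dir='north']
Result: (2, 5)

Step: sense[dir='west']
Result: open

Step: push[x='west']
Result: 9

Step: move[dir='west']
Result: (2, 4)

Step: pop[]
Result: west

Step: move[dir='east']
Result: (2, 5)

Step: pop[]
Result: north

Step: move[dir='south']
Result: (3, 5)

Step: pop[]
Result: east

Step: move[dir='west']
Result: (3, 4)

Step: sense[dir='south']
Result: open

Step: push[x='south']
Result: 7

Step: move[dir='south']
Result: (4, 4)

Step: sense[dir='south']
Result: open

Step: push[x='south']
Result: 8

Step: move[dir='south']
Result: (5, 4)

Step: sense[dir='east']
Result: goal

Step: move[dir='east']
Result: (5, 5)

Answer: (5, 5)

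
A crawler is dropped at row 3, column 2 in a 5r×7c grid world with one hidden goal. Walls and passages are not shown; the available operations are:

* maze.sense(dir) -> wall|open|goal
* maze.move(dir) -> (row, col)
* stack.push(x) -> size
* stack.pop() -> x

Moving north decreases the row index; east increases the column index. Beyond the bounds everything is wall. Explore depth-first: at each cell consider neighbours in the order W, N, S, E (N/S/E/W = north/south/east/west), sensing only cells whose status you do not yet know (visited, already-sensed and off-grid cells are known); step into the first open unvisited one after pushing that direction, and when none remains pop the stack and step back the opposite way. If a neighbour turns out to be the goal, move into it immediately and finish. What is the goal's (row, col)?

==> sense(dir='west')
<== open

==> push(x='west')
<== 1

==> move(dir='west')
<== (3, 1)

==> sense(dir='west')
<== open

==> push(x='west')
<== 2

==> move(dir='west')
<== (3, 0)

==> sense(dir='north')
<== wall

==> sense(dir='south')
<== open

==> push(x='south')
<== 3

==> move(dir='south')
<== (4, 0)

==> sense(dir='east')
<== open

==> push(x='east')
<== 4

==> move(dir='east')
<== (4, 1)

==> sense(dir='east')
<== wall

==> pop()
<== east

==> move(dir='west')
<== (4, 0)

==> pop()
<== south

==> move(dir='north')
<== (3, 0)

==> pop()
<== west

==> move(dir='east')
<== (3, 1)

==> sense(dir='north')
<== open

==> push(x='north')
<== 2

==> move(dir='north')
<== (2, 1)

==> sense(dir='north')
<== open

==> push(x='north')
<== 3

==> move(dir='north')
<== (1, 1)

==> sense(dir='west')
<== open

==> push(x='west')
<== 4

==> move(dir='west')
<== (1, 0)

==> sense(dir='north')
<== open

==> push(x='north')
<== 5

==> move(dir='north')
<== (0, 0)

==> sense(dir='east')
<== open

==> push(x='east')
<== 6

==> move(dir='east')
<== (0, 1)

==> sense(dir='east')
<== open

==> push(x='east')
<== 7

==> move(dir='east')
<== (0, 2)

==> sense(dir='south')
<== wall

==> sense(dir='east')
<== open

==> push(x='east')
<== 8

==> move(dir='east')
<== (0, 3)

==> sense(dir='south')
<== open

==> push(x='south')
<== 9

==> move(dir='south')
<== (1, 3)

==> sense(dir='south')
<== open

==> push(x='south')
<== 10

==> move(dir='south')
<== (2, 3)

==> sense(dir='west')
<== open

==> push(x='west')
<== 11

==> move(dir='west')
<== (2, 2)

==> pop()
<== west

==> move(dir='east')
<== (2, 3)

==> sense(dir='south')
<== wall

==> sense(dir='east')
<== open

==> push(x='east')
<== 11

==> move(dir='east')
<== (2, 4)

==> sense(dir='north')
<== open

==> push(x='north')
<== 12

==> move(dir='north')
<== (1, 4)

==> sense(dir='north')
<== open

==> push(x='north')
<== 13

==> move(dir='north')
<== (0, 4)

==> sense(dir='east')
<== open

==> push(x='east')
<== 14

==> move(dir='east')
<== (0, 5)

==> sense(dir='south')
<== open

==> push(x='south')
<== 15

==> move(dir='south')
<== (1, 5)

==> sense(dir='south')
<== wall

==> sense(dir='east')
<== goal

==> move(dir='east')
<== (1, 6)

Answer: (1, 6)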